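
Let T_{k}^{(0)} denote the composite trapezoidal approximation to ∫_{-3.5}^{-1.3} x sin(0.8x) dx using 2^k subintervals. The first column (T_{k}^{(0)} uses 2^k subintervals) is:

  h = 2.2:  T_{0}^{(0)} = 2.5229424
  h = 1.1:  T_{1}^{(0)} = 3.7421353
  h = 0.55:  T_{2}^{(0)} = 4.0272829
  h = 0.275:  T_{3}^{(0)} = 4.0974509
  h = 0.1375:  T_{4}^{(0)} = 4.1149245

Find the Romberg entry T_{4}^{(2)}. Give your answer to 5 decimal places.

Richardson extrapolation on the trapezoidal column (denominator 4−1=3):
T_{3}^{(1)} = (4·4.0974509 − 4.0272829) / 3 = 4.1208402
T_{4}^{(1)} = (4·4.1149245 − 4.0974509) / 3 = 4.1207490
T_{4}^{(2)} = 4.1207490 + (4.1207490 − 4.1208402)/15 = 4.1207429

4.12074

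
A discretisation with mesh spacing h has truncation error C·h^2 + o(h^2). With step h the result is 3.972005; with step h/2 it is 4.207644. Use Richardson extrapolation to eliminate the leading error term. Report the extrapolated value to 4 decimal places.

4.2862

The leading error scales as h^2; refining by a factor of 2 reduces it by 2^2 = 4.
Extrapolated value = (4·A(h/2) − A(h)) / (4 − 1)
= (4·4.207644 − 3.972005) / 3
= 12.858571 / 3 = 4.286190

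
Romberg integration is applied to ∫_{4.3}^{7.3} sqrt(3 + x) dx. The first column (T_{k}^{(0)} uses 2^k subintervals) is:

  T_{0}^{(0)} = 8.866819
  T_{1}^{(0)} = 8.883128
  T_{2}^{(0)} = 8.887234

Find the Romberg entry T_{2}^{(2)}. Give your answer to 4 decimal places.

8.8886

Richardson extrapolation on the trapezoidal column (denominator 4−1=3):
T_{1}^{(1)} = 8.883128 + (8.883128 − 8.866819)/3 = 8.888564
T_{2}^{(1)} = 8.887234 + (8.887234 − 8.883128)/3 = 8.888603
T_{2}^{(2)} = (16·8.888603 − 8.888564) / 15 = 8.888606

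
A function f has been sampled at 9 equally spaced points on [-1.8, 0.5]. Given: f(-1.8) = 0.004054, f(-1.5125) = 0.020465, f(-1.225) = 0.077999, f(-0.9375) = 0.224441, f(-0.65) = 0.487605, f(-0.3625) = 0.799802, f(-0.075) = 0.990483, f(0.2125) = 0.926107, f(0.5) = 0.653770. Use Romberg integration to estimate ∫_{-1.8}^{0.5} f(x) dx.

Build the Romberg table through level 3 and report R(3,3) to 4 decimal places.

1.1153

R(0,0) (trapezoid, 1 panel, h=2.3000): 0.756498
R(1,0) (trapezoid, 2 panels, h=1.1500): 0.938995
R(2,0) (trapezoid, 4 panels, h=0.5750): 1.083874
R(3,0) (trapezoid, 8 panels, h=0.2875): 1.108547
R(1,1) = 0.938995 + (0.938995 − 0.756498)/3 = 0.999827
R(2,1) = 1.083874 + (1.083874 − 0.938995)/3 = 1.132167
R(3,1) = 1.108547 + (1.108547 − 1.083874)/3 = 1.116771
R(2,2) = 1.132167 + (1.132167 − 0.999827)/15 = 1.140990
R(3,2) = 1.116771 + (1.116771 − 1.132167)/15 = 1.115745
R(3,3) = 1.115745 + (1.115745 − 1.140990)/63 = 1.115344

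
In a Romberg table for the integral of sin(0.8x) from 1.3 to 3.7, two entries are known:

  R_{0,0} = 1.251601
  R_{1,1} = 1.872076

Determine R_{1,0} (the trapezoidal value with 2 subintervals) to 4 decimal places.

From R_{1,1} = (4·R_{1,0} − R_{0,0})/3, solve for R_{1,0}:
4·R_{1,0} = 3·1.872076 + 1.251601 = 6.867829
R_{1,0} = 1.716957

1.7170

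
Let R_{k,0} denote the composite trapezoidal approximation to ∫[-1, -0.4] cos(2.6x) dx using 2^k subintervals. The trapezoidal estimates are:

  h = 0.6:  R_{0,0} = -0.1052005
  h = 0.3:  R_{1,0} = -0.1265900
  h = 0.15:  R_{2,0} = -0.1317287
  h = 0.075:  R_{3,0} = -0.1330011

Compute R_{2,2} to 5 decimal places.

Richardson extrapolation on the trapezoidal column (denominator 4−1=3):
R_{1,1} = (4·(-0.1265900) − (-0.1052005)) / 3 = -0.1337198
R_{2,1} = (4·(-0.1317287) − (-0.1265900)) / 3 = -0.1334416
R_{2,2} = (16·(-0.1334416) − (-0.1337198)) / 15 = -0.1334231

-0.13342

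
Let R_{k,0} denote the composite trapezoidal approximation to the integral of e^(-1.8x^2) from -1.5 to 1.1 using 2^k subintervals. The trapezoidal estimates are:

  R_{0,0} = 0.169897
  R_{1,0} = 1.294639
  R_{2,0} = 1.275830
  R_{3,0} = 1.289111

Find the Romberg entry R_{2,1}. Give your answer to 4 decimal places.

1.2696

R_{2,1} = (4·1.275830 − 1.294639) / 3 = 1.269560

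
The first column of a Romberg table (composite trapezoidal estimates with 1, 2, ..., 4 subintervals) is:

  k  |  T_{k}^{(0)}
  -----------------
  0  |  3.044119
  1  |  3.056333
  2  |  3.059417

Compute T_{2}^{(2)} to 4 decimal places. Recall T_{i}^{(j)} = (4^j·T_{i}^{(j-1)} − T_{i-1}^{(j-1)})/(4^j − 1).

3.0604

Richardson extrapolation on the trapezoidal column (denominator 4−1=3):
T_{1}^{(1)} = 3.056333 + (3.056333 − 3.044119)/3 = 3.060404
T_{2}^{(1)} = 3.059417 + (3.059417 − 3.056333)/3 = 3.060445
T_{2}^{(2)} = (16·3.060445 − 3.060404) / 15 = 3.060448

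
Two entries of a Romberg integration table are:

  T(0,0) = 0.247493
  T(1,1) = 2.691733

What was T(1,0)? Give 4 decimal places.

2.0807

From T(1,1) = (4·T(1,0) − T(0,0))/3, solve for T(1,0):
4·T(1,0) = 3·2.691733 + 0.247493 = 8.322692
T(1,0) = 2.080673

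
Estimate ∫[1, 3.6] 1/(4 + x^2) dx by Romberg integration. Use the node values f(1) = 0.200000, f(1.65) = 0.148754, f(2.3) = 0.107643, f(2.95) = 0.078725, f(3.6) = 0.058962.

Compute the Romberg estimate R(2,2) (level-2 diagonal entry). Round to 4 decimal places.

R(0,0) (trapezoid, 1 panel, h=2.6000): 0.336651
R(1,0) (trapezoid, 2 panels, h=1.3000): 0.308261
R(2,0) (trapezoid, 4 panels, h=0.6500): 0.301992
R(1,1) = 0.308261 + (0.308261 − 0.336651)/3 = 0.298798
R(2,1) = 0.301992 + (0.301992 − 0.308261)/3 = 0.299902
R(2,2) = 0.299902 + (0.299902 − 0.298798)/15 = 0.299976

0.3000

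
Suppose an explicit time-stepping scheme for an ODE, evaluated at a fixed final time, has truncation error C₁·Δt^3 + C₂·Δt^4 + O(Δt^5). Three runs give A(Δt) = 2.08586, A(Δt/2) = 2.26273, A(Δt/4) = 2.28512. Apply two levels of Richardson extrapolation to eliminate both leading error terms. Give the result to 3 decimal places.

First eliminate the Δt^3 term (factor 2^3 = 8):
  B₁ = (8·2.26273 − 2.08586)/7 = 2.28800
  B₂ = (8·2.28512 − 2.26273)/7 = 2.28832
Then eliminate the Δt^4 term (factor 2^4 = 16):
  (16·2.28832 − 2.28800)/15 = 2.28834

2.288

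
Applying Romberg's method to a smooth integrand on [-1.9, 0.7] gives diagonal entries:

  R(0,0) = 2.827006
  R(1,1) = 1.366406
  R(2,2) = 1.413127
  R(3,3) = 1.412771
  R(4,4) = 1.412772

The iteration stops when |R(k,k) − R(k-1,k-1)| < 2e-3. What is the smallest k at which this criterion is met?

k = 3

|R(1,1) − R(0,0)| = 1.460600 ≥ 2e-3
|R(2,2) − R(1,1)| = 0.046721 ≥ 2e-3
|R(3,3) − R(2,2)| = 0.000356 < 2e-3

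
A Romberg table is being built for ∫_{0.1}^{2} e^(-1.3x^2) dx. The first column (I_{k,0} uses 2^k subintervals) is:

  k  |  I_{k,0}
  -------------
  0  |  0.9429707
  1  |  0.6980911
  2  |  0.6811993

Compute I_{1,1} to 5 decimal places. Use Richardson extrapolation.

Richardson extrapolation on the trapezoidal column (denominator 4−1=3):
I_{1,1} = 0.6980911 + (0.6980911 − 0.9429707)/3 = 0.6164646

0.61646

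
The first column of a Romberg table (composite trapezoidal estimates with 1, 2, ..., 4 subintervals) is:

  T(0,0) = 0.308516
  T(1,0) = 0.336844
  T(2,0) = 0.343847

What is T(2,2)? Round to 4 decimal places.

0.3462

Richardson extrapolation on the trapezoidal column (denominator 4−1=3):
T(1,1) = (4·0.336844 − 0.308516) / 3 = 0.346287
T(2,1) = 0.343847 + (0.343847 − 0.336844)/3 = 0.346181
T(2,2) = 0.346181 + (0.346181 − 0.346287)/15 = 0.346174
(Column j=1 coincides with Simpson's rule on the same nodes.)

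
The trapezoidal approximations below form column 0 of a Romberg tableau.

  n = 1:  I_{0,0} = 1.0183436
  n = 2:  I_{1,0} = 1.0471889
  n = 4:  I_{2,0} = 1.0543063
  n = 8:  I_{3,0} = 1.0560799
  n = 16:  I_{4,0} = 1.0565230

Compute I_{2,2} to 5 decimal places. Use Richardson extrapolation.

Richardson extrapolation on the trapezoidal column (denominator 4−1=3):
I_{1,1} = 1.0471889 + (1.0471889 − 1.0183436)/3 = 1.0568040
I_{2,1} = (4·1.0543063 − 1.0471889) / 3 = 1.0566788
I_{2,2} = 1.0566788 + (1.0566788 − 1.0568040)/15 = 1.0566705

1.05667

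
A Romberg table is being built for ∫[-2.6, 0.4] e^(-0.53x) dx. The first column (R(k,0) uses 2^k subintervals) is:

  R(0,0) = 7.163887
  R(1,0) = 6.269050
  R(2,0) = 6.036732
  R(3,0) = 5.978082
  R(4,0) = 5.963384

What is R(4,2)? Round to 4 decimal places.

Richardson extrapolation on the trapezoidal column (denominator 4−1=3):
R(3,1) = 5.978082 + (5.978082 − 6.036732)/3 = 5.958532
R(4,1) = 5.963384 + (5.963384 − 5.978082)/3 = 5.958485
R(4,2) = (16·5.958485 − 5.958532) / 15 = 5.958482

5.9585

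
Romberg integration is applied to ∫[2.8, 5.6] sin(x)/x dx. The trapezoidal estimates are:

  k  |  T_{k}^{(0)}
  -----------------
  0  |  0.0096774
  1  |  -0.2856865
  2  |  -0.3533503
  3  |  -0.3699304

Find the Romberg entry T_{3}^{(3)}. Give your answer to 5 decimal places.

T_{1}^{(1)} = (4·(-0.2856865) − 0.0096774) / 3 = -0.3841411
T_{2}^{(1)} = (4·(-0.3533503) − (-0.2856865)) / 3 = -0.3759049
T_{3}^{(1)} = -0.3699304 + (-0.3699304 − (-0.3533503))/3 = -0.3754571
T_{2}^{(2)} = (16·(-0.3759049) − (-0.3841411)) / 15 = -0.3753558
T_{3}^{(2)} = -0.3754571 + (-0.3754571 − (-0.3759049))/15 = -0.3754272
T_{3}^{(3)} = -0.3754272 + (-0.3754272 − (-0.3753558))/63 = -0.3754283

-0.37543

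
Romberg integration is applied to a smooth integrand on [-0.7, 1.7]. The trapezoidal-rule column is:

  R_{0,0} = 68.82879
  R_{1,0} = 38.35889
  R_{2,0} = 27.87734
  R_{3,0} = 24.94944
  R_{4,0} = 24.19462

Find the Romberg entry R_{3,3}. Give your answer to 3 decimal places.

R_{1,1} = (4·38.35889 − 68.82879) / 3 = 28.20226
R_{2,1} = (4·27.87734 − 38.35889) / 3 = 24.38349
R_{3,1} = 24.94944 + (24.94944 − 27.87734)/3 = 23.97347
R_{2,2} = (16·24.38349 − 28.20226) / 15 = 24.12891
R_{3,2} = 23.97347 + (23.97347 − 24.38349)/15 = 23.94614
R_{3,3} = (64·23.94614 − 24.12891) / 63 = 23.94324

23.943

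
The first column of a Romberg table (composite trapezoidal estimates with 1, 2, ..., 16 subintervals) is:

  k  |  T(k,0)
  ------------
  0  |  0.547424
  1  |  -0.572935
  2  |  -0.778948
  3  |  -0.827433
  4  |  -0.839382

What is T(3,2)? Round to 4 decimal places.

-0.8433

T(2,1) = -0.778948 + (-0.778948 − (-0.572935))/3 = -0.847619
T(3,1) = (4·(-0.827433) − (-0.778948)) / 3 = -0.843595
T(3,2) = -0.843595 + (-0.843595 − (-0.847619))/15 = -0.843327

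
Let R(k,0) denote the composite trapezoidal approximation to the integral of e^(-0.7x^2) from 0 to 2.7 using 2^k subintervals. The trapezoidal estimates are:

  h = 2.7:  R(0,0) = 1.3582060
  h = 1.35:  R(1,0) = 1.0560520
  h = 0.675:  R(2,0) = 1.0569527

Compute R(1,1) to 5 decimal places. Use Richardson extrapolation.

0.95533

R(1,1) = (4·1.0560520 − 1.3582060) / 3 = 0.9553340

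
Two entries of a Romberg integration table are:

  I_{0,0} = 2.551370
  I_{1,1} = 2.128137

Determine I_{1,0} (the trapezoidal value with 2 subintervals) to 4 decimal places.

From I_{1,1} = (4·I_{1,0} − I_{0,0})/3, solve for I_{1,0}:
4·I_{1,0} = 3·2.128137 + 2.551370 = 8.935781
I_{1,0} = 2.233945

2.2339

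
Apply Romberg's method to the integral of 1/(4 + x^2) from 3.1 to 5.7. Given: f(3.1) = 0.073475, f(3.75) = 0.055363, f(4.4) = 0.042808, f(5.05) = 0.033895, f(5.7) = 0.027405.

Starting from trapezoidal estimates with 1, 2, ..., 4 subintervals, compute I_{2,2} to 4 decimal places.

0.1178

I_{0,0} (trapezoid, 1 panel, h=2.6000): 0.131144
I_{1,0} (trapezoid, 2 panels, h=1.3000): 0.121222
I_{2,0} (trapezoid, 4 panels, h=0.6500): 0.118629
I_{1,1} = 0.121222 + (0.121222 − 0.131144)/3 = 0.117915
I_{2,1} = 0.118629 + (0.118629 − 0.121222)/3 = 0.117765
I_{2,2} = 0.117765 + (0.117765 − 0.117915)/15 = 0.117755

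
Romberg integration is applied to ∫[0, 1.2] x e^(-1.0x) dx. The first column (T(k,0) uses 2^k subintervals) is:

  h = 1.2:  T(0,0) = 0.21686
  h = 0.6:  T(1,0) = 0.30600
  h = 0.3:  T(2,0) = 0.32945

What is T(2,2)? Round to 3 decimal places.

T(1,1) = 0.30600 + (0.30600 − 0.21686)/3 = 0.33571
T(2,1) = (4·0.32945 − 0.30600) / 3 = 0.33727
T(2,2) = (16·0.33727 − 0.33571) / 15 = 0.33737

0.337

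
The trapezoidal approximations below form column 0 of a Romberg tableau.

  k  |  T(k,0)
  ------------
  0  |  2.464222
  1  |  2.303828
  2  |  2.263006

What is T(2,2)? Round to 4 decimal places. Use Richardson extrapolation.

T(1,1) = 2.303828 + (2.303828 − 2.464222)/3 = 2.250363
T(2,1) = (4·2.263006 − 2.303828) / 3 = 2.249399
T(2,2) = (16·2.249399 − 2.250363) / 15 = 2.249335

2.2493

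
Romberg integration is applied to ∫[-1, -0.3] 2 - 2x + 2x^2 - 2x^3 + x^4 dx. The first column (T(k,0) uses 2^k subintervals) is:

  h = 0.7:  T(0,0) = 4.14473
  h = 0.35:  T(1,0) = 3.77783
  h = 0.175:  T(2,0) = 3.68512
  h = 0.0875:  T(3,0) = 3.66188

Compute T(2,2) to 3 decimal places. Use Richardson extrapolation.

T(1,1) = (4·3.77783 − 4.14473) / 3 = 3.65553
T(2,1) = 3.68512 + (3.68512 − 3.77783)/3 = 3.65422
T(2,2) = (16·3.65422 − 3.65553) / 15 = 3.65413

3.654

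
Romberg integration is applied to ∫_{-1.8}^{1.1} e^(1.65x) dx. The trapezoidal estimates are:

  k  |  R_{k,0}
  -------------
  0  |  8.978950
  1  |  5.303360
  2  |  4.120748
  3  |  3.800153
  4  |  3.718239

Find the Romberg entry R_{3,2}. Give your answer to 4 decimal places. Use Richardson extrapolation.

Richardson extrapolation on the trapezoidal column (denominator 4−1=3):
R_{2,1} = 4.120748 + (4.120748 − 5.303360)/3 = 3.726544
R_{3,1} = 3.800153 + (3.800153 − 4.120748)/3 = 3.693288
R_{3,2} = (16·3.693288 − 3.726544) / 15 = 3.691071
(Column j=1 coincides with Simpson's rule on the same nodes.)

3.6911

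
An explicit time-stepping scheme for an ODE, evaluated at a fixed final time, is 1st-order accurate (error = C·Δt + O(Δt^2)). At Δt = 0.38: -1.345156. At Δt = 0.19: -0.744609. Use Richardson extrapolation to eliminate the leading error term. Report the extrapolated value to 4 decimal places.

-0.1441

Extrapolated value = (2·A(Δt/2) − A(Δt)) / (2 − 1)
= (2·(-0.744609) − (-1.345156)) / 1
= -0.144062 / 1 = -0.144062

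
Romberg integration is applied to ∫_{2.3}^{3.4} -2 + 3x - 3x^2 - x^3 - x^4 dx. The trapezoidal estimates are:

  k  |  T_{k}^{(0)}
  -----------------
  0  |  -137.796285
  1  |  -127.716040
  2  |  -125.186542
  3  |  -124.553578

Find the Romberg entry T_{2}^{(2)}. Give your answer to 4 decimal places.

Richardson extrapolation on the trapezoidal column (denominator 4−1=3):
T_{1}^{(1)} = (4·(-127.716040) − (-137.796285)) / 3 = -124.355958
T_{2}^{(1)} = (4·(-125.186542) − (-127.716040)) / 3 = -124.343376
T_{2}^{(2)} = -124.343376 + (-124.343376 − (-124.355958))/15 = -124.342537

-124.3425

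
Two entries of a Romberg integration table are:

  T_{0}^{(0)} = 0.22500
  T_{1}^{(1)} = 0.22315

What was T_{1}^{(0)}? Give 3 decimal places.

From T_{1}^{(1)} = (4·T_{1}^{(0)} − T_{0}^{(0)})/3, solve for T_{1}^{(0)}:
4·T_{1}^{(0)} = 3·0.22315 + 0.22500 = 0.89445
T_{1}^{(0)} = 0.22361

0.224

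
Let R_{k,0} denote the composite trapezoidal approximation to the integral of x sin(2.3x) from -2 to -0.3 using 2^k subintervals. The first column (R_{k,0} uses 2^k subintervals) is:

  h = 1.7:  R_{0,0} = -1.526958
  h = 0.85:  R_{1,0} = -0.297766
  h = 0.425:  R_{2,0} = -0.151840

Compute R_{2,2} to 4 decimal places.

Richardson extrapolation on the trapezoidal column (denominator 4−1=3):
R_{1,1} = -0.297766 + (-0.297766 − (-1.526958))/3 = 0.111965
R_{2,1} = -0.151840 + (-0.151840 − (-0.297766))/3 = -0.103198
R_{2,2} = -0.103198 + (-0.103198 − 0.111965)/15 = -0.117542

-0.1175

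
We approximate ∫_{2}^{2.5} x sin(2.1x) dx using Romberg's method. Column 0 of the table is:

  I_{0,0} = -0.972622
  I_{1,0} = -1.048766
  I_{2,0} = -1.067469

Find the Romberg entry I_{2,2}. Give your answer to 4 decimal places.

I_{1,1} = -1.048766 + (-1.048766 − (-0.972622))/3 = -1.074147
I_{2,1} = (4·(-1.067469) − (-1.048766)) / 3 = -1.073703
I_{2,2} = -1.073703 + (-1.073703 − (-1.074147))/15 = -1.073673

-1.0737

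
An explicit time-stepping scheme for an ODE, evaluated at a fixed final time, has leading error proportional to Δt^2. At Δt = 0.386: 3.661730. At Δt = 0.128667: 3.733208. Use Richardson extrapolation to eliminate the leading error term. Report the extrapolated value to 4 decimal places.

3.7421

Extrapolated value = (9·A(Δt/3) − A(Δt)) / (9 − 1)
= (9·3.733208 − 3.661730) / 8
= 29.937142 / 8 = 3.742143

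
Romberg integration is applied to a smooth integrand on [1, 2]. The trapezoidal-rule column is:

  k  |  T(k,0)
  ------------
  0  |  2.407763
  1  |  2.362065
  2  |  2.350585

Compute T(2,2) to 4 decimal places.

2.3468

Richardson extrapolation on the trapezoidal column (denominator 4−1=3):
T(1,1) = 2.362065 + (2.362065 − 2.407763)/3 = 2.346832
T(2,1) = 2.350585 + (2.350585 − 2.362065)/3 = 2.346758
T(2,2) = (16·2.346758 − 2.346832) / 15 = 2.346753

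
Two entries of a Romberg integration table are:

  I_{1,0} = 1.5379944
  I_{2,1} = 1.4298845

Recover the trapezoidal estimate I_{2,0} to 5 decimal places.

From I_{2,1} = (4·I_{2,0} − I_{1,0})/3, solve for I_{2,0}:
4·I_{2,0} = 3·1.4298845 + 1.5379944 = 5.8276479
I_{2,0} = 1.4569120

1.45691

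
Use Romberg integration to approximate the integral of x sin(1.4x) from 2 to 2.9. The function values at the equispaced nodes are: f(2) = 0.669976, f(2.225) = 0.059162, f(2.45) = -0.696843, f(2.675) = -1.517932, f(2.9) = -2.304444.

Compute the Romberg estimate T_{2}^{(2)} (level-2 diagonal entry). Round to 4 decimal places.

-0.6648

T_{0}^{(0)} (trapezoid, 1 panel, h=0.9000): -0.735511
T_{1}^{(0)} (trapezoid, 2 panels, h=0.4500): -0.681335
T_{2}^{(0)} (trapezoid, 4 panels, h=0.2250): -0.668891
T_{1}^{(1)} = -0.681335 + (-0.681335 − (-0.735511))/3 = -0.663276
T_{2}^{(1)} = -0.668891 + (-0.668891 − (-0.681335))/3 = -0.664743
T_{2}^{(2)} = -0.664743 + (-0.664743 − (-0.663276))/15 = -0.664841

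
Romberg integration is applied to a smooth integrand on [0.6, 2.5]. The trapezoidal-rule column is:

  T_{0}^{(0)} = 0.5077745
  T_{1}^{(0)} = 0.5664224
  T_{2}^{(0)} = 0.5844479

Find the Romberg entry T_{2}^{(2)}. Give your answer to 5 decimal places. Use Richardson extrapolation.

Richardson extrapolation on the trapezoidal column (denominator 4−1=3):
T_{1}^{(1)} = (4·0.5664224 − 0.5077745) / 3 = 0.5859717
T_{2}^{(1)} = 0.5844479 + (0.5844479 − 0.5664224)/3 = 0.5904564
T_{2}^{(2)} = 0.5904564 + (0.5904564 − 0.5859717)/15 = 0.5907554

0.59076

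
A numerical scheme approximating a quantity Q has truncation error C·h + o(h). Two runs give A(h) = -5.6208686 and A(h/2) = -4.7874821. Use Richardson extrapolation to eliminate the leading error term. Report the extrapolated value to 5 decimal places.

-3.95410

Extrapolated value = (2·A(h/2) − A(h)) / (2 − 1)
= (2·(-4.7874821) − (-5.6208686)) / 1
= -3.9540956 / 1 = -3.9540956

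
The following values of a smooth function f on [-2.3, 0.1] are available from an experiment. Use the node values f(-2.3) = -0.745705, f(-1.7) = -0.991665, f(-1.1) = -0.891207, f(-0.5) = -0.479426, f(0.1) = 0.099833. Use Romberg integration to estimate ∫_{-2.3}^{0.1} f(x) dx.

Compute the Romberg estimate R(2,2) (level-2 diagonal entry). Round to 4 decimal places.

-1.6611

R(0,0) (trapezoid, 1 panel, h=2.4000): -0.775046
R(1,0) (trapezoid, 2 panels, h=1.2000): -1.456972
R(2,0) (trapezoid, 4 panels, h=0.6000): -1.611140
R(1,1) = -1.456972 + (-1.456972 − (-0.775046))/3 = -1.684281
R(2,1) = -1.611140 + (-1.611140 − (-1.456972))/3 = -1.662529
R(2,2) = -1.662529 + (-1.662529 − (-1.684281))/15 = -1.661079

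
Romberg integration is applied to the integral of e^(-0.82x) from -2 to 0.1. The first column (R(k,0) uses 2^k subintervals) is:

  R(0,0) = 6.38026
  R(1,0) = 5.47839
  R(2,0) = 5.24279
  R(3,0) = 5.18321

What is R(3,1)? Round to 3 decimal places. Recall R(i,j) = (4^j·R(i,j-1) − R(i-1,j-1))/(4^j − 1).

R(3,1) = 5.18321 + (5.18321 − 5.24279)/3 = 5.16335
(Column j=1 coincides with Simpson's rule on the same nodes.)

5.163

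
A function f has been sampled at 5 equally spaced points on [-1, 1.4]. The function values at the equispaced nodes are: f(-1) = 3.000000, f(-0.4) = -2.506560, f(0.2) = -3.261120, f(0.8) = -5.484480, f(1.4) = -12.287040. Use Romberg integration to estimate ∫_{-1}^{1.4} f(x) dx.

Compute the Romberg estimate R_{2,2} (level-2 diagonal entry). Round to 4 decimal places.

R_{0,0} (trapezoid, 1 panel, h=2.4000): -11.144448
R_{1,0} (trapezoid, 2 panels, h=1.2000): -9.485568
R_{2,0} (trapezoid, 4 panels, h=0.6000): -9.537408
R_{1,1} = -9.485568 + (-9.485568 − (-11.144448))/3 = -8.932608
R_{2,1} = -9.537408 + (-9.537408 − (-9.485568))/3 = -9.554688
R_{2,2} = -9.554688 + (-9.554688 − (-8.932608))/15 = -9.596160

-9.5962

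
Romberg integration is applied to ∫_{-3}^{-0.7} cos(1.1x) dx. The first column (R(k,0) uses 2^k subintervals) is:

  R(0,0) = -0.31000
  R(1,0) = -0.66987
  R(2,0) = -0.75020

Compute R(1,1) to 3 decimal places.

Richardson extrapolation on the trapezoidal column (denominator 4−1=3):
R(1,1) = -0.66987 + (-0.66987 − (-0.31000))/3 = -0.78983
(Column j=1 coincides with Simpson's rule on the same nodes.)

-0.790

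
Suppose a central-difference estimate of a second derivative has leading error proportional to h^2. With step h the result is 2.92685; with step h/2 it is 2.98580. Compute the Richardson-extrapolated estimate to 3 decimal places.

3.005

Extrapolated value = (4·A(h/2) − A(h)) / (4 − 1)
= (4·2.98580 − 2.92685) / 3
= 9.01635 / 3 = 3.00545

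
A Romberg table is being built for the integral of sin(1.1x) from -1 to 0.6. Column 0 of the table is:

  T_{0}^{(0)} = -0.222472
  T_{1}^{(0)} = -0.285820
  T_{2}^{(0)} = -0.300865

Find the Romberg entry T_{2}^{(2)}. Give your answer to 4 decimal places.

-0.3058

Richardson extrapolation on the trapezoidal column (denominator 4−1=3):
T_{1}^{(1)} = -0.285820 + (-0.285820 − (-0.222472))/3 = -0.306936
T_{2}^{(1)} = (4·(-0.300865) − (-0.285820)) / 3 = -0.305880
T_{2}^{(2)} = -0.305880 + (-0.305880 − (-0.306936))/15 = -0.305810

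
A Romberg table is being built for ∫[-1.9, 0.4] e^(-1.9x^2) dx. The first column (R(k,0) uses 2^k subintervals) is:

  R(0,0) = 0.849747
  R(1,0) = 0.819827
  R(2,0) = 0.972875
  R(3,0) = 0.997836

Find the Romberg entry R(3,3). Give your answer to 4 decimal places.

1.0044

R(1,1) = 0.819827 + (0.819827 − 0.849747)/3 = 0.809854
R(2,1) = (4·0.972875 − 0.819827) / 3 = 1.023891
R(3,1) = (4·0.997836 − 0.972875) / 3 = 1.006156
R(2,2) = (16·1.023891 − 0.809854) / 15 = 1.038160
R(3,2) = 1.006156 + (1.006156 − 1.023891)/15 = 1.004974
R(3,3) = (64·1.004974 − 1.038160) / 63 = 1.004447
(Column j=1 coincides with Simpson's rule on the same nodes.)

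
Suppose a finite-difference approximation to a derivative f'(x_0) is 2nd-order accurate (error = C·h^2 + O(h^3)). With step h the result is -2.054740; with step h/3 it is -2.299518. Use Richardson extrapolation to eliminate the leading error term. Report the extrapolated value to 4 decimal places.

The leading error scales as h^2; refining by a factor of 3 reduces it by 3^2 = 9.
Extrapolated value = (9·A(h/3) − A(h)) / (9 − 1)
= (9·(-2.299518) − (-2.054740)) / 8
= -18.640922 / 8 = -2.330115

-2.3301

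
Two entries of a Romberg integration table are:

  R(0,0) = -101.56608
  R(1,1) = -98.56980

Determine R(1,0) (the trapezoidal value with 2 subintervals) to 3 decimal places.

From R(1,1) = (4·R(1,0) − R(0,0))/3, solve for R(1,0):
4·R(1,0) = 3·(-98.56980) + (-101.56608) = -397.27548
R(1,0) = -99.31887

-99.319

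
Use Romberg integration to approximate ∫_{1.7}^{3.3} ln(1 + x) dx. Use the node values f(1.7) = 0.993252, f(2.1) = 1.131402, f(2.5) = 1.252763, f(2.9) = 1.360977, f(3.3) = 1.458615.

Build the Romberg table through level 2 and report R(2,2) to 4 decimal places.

1.9903

R(0,0) (trapezoid, 1 panel, h=1.6000): 1.961494
R(1,0) (trapezoid, 2 panels, h=0.8000): 1.982957
R(2,0) (trapezoid, 4 panels, h=0.4000): 1.988430
R(1,1) = 1.982957 + (1.982957 − 1.961494)/3 = 1.990111
R(2,1) = 1.988430 + (1.988430 − 1.982957)/3 = 1.990254
R(2,2) = 1.990254 + (1.990254 − 1.990111)/15 = 1.990264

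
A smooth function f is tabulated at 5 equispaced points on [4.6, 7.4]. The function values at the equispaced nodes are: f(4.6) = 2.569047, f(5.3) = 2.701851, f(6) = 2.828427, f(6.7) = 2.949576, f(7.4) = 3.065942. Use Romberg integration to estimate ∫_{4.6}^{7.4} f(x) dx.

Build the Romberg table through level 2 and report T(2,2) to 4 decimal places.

7.9094

T(0,0) (trapezoid, 1 panel, h=2.8000): 7.888985
T(1,0) (trapezoid, 2 panels, h=1.4000): 7.904290
T(2,0) (trapezoid, 4 panels, h=0.7000): 7.908144
T(1,1) = 7.904290 + (7.904290 − 7.888985)/3 = 7.909392
T(2,1) = 7.908144 + (7.908144 − 7.904290)/3 = 7.909429
T(2,2) = 7.909429 + (7.909429 − 7.909392)/15 = 7.909431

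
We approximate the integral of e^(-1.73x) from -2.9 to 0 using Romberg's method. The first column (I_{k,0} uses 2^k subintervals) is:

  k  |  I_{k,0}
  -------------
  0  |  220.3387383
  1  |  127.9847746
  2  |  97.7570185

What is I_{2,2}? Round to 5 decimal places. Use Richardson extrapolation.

87.04650

Richardson extrapolation on the trapezoidal column (denominator 4−1=3):
I_{1,1} = (4·127.9847746 − 220.3387383) / 3 = 97.2001200
I_{2,1} = (4·97.7570185 − 127.9847746) / 3 = 87.6810998
I_{2,2} = 87.6810998 + (87.6810998 − 97.2001200)/15 = 87.0464985
(Column j=1 coincides with Simpson's rule on the same nodes.)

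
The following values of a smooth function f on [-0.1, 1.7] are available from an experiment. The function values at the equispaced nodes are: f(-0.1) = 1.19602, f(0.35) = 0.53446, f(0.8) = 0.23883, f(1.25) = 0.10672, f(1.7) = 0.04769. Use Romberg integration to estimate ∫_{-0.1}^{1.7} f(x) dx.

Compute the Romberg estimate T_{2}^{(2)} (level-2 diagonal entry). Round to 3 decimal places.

T_{0}^{(0)} (trapezoid, 1 panel, h=1.8000): 1.11934
T_{1}^{(0)} (trapezoid, 2 panels, h=0.9000): 0.77462
T_{2}^{(0)} (trapezoid, 4 panels, h=0.4500): 0.67584
T_{1}^{(1)} = 0.77462 + (0.77462 − 1.11934)/3 = 0.65971
T_{2}^{(1)} = 0.67584 + (0.67584 − 0.77462)/3 = 0.64291
T_{2}^{(2)} = 0.64291 + (0.64291 − 0.65971)/15 = 0.64179

0.642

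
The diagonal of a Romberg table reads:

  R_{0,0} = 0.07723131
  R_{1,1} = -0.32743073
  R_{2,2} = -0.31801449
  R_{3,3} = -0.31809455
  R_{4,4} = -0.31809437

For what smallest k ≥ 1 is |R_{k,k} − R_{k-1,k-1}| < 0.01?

k = 2

|R_{1,1} − R_{0,0}| = 0.40466204 ≥ 0.01
|R_{2,2} − R_{1,1}| = 0.00941624 < 0.01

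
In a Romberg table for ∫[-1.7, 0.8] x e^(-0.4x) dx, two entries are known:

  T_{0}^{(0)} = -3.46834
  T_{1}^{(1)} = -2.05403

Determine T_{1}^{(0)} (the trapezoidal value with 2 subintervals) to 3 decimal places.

From T_{1}^{(1)} = (4·T_{1}^{(0)} − T_{0}^{(0)})/3, solve for T_{1}^{(0)}:
4·T_{1}^{(0)} = 3·(-2.05403) + (-3.46834) = -9.63043
T_{1}^{(0)} = -2.40761

-2.408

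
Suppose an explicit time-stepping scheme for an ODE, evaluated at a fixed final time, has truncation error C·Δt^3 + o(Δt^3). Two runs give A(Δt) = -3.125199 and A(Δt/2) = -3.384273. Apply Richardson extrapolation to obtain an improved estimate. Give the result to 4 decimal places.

-3.4213

Extrapolated value = (8·A(Δt/2) − A(Δt)) / (8 − 1)
= (8·(-3.384273) − (-3.125199)) / 7
= -23.948985 / 7 = -3.421284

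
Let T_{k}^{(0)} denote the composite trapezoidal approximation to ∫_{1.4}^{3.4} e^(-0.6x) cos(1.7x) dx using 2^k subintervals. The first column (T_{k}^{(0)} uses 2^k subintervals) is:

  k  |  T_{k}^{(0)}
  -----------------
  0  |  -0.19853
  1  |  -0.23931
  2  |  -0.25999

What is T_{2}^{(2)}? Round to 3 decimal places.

-0.268

T_{1}^{(1)} = (4·(-0.23931) − (-0.19853)) / 3 = -0.25290
T_{2}^{(1)} = -0.25999 + (-0.25999 − (-0.23931))/3 = -0.26688
T_{2}^{(2)} = (16·(-0.26688) − (-0.25290)) / 15 = -0.26781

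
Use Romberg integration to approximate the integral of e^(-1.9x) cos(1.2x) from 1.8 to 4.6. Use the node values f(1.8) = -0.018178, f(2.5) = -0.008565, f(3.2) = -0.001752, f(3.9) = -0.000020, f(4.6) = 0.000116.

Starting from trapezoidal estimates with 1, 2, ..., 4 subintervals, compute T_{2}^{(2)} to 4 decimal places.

T_{0}^{(0)} (trapezoid, 1 panel, h=2.8000): -0.025287
T_{1}^{(0)} (trapezoid, 2 panels, h=1.4000): -0.015096
T_{2}^{(0)} (trapezoid, 4 panels, h=0.7000): -0.013558
T_{1}^{(1)} = -0.015096 + (-0.015096 − (-0.025287))/3 = -0.011699
T_{2}^{(1)} = -0.013558 + (-0.013558 − (-0.015096))/3 = -0.013045
T_{2}^{(2)} = -0.013045 + (-0.013045 − (-0.011699))/15 = -0.013135

-0.0131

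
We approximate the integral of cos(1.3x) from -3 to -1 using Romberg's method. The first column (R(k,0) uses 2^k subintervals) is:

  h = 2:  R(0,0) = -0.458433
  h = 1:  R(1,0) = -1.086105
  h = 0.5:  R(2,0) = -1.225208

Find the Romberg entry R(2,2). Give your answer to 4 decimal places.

R(1,1) = -1.086105 + (-1.086105 − (-0.458433))/3 = -1.295329
R(2,1) = (4·(-1.225208) − (-1.086105)) / 3 = -1.271576
R(2,2) = -1.271576 + (-1.271576 − (-1.295329))/15 = -1.269992

-1.2700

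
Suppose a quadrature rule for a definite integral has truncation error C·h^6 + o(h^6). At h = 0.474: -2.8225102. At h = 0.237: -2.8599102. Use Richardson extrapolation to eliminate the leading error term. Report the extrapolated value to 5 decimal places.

-2.86050

The leading error scales as h^6; refining by a factor of 2 reduces it by 2^6 = 64.
Extrapolated value = (64·A(h/2) − A(h)) / (64 − 1)
= (64·(-2.8599102) − (-2.8225102)) / 63
= -180.2117426 / 63 = -2.8605039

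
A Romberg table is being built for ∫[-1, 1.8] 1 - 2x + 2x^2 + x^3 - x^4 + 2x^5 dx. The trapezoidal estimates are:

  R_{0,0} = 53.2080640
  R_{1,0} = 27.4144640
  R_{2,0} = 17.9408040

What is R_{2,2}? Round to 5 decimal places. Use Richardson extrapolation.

Richardson extrapolation on the trapezoidal column (denominator 4−1=3):
R_{1,1} = (4·27.4144640 − 53.2080640) / 3 = 18.8165973
R_{2,1} = (4·17.9408040 − 27.4144640) / 3 = 14.7829173
R_{2,2} = (16·14.7829173 − 18.8165973) / 15 = 14.5140053

14.51401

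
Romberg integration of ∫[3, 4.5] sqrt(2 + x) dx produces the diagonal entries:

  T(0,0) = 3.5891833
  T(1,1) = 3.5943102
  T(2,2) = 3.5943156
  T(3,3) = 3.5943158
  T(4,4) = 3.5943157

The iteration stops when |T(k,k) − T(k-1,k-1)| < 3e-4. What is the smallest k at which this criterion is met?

|T(1,1) − T(0,0)| = 0.0051269 ≥ 3e-4
|T(2,2) − T(1,1)| = 0.0000054 < 3e-4

k = 2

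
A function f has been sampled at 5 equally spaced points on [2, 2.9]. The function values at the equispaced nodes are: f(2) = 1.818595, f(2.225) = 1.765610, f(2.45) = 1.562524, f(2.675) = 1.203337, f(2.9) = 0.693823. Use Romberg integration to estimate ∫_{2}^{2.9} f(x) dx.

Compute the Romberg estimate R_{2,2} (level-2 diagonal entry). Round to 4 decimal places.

1.3134

R_{0,0} (trapezoid, 1 panel, h=0.9000): 1.130588
R_{1,0} (trapezoid, 2 panels, h=0.4500): 1.268430
R_{2,0} (trapezoid, 4 panels, h=0.2250): 1.302228
R_{1,1} = 1.268430 + (1.268430 − 1.130588)/3 = 1.314377
R_{2,1} = 1.302228 + (1.302228 − 1.268430)/3 = 1.313494
R_{2,2} = 1.313494 + (1.313494 − 1.314377)/15 = 1.313435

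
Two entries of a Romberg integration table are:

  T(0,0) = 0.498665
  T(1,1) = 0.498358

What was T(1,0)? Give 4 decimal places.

0.4984

From T(1,1) = (4·T(1,0) − T(0,0))/3, solve for T(1,0):
4·T(1,0) = 3·0.498358 + 0.498665 = 1.993739
T(1,0) = 0.498435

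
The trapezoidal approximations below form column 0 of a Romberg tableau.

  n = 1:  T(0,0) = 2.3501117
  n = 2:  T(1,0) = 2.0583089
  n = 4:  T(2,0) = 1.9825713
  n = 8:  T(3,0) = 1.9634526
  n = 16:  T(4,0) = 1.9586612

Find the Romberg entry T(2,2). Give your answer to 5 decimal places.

1.95708

T(1,1) = 2.0583089 + (2.0583089 − 2.3501117)/3 = 1.9610413
T(2,1) = (4·1.9825713 − 2.0583089) / 3 = 1.9573254
T(2,2) = 1.9573254 + (1.9573254 − 1.9610413)/15 = 1.9570777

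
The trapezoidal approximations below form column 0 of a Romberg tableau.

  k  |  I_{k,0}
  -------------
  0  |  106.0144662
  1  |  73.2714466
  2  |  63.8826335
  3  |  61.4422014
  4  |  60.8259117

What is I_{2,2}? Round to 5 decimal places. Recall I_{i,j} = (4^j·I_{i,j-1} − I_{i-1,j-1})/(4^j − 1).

60.64609

I_{1,1} = (4·73.2714466 − 106.0144662) / 3 = 62.3571067
I_{2,1} = (4·63.8826335 − 73.2714466) / 3 = 60.7530291
I_{2,2} = 60.7530291 + (60.7530291 − 62.3571067)/15 = 60.6460906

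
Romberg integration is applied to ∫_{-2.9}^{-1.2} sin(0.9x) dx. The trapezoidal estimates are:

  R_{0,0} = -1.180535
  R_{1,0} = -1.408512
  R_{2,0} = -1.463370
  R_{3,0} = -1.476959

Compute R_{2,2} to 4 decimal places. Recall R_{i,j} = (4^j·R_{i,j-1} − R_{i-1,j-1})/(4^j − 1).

R_{1,1} = (4·(-1.408512) − (-1.180535)) / 3 = -1.484504
R_{2,1} = (4·(-1.463370) − (-1.408512)) / 3 = -1.481656
R_{2,2} = -1.481656 + (-1.481656 − (-1.484504))/15 = -1.481466

-1.4815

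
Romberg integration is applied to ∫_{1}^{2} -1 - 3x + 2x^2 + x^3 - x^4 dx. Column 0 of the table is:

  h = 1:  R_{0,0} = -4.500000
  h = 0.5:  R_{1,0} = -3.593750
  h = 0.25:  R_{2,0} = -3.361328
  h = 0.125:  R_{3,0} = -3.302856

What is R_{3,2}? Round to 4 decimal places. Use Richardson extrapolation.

-3.2833

Richardson extrapolation on the trapezoidal column (denominator 4−1=3):
R_{2,1} = -3.361328 + (-3.361328 − (-3.593750))/3 = -3.283854
R_{3,1} = -3.302856 + (-3.302856 − (-3.361328))/3 = -3.283365
R_{3,2} = (16·(-3.283365) − (-3.283854)) / 15 = -3.283332
(Column j=1 coincides with Simpson's rule on the same nodes.)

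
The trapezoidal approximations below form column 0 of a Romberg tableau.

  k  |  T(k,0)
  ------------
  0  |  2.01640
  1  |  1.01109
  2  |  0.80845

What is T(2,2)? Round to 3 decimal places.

Richardson extrapolation on the trapezoidal column (denominator 4−1=3):
T(1,1) = (4·1.01109 − 2.01640) / 3 = 0.67599
T(2,1) = (4·0.80845 − 1.01109) / 3 = 0.74090
T(2,2) = (16·0.74090 − 0.67599) / 15 = 0.74523

0.745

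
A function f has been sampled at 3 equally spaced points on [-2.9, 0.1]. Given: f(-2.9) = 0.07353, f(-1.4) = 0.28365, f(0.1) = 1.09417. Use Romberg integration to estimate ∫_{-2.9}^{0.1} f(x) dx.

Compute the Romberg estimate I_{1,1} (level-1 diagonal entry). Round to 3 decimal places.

I_{0,0} (trapezoid, 1 panel, h=3.0000): 1.75155
I_{1,0} (trapezoid, 2 panels, h=1.5000): 1.30125
I_{1,1} = 1.30125 + (1.30125 − 1.75155)/3 = 1.15115

1.151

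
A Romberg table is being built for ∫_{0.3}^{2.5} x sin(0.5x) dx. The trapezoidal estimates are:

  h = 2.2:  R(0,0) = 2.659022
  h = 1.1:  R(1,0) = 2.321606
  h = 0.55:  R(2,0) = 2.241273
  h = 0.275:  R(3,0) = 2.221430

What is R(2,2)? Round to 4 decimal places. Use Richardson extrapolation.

2.2149

Richardson extrapolation on the trapezoidal column (denominator 4−1=3):
R(1,1) = (4·2.321606 − 2.659022) / 3 = 2.209134
R(2,1) = (4·2.241273 − 2.321606) / 3 = 2.214495
R(2,2) = (16·2.214495 − 2.209134) / 15 = 2.214852
(Column j=1 coincides with Simpson's rule on the same nodes.)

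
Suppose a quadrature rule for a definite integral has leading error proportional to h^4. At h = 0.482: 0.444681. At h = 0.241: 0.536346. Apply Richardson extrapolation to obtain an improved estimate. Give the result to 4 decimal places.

0.5425

The leading error scales as h^4; refining by a factor of 2 reduces it by 2^4 = 16.
Extrapolated value = (16·A(h/2) − A(h)) / (16 − 1)
= (16·0.536346 − 0.444681) / 15
= 8.136855 / 15 = 0.542457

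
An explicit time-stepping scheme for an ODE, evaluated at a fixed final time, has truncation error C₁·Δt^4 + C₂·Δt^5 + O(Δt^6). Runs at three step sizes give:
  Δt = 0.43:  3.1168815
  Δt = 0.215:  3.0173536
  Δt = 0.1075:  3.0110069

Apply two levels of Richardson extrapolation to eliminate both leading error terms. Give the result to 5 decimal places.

3.01058

First eliminate the Δt^4 term (factor 2^4 = 16):
  B₁ = (16·3.0173536 − 3.1168815)/15 = 3.0107184
  B₂ = (16·3.0110069 − 3.0173536)/15 = 3.0105838
Then eliminate the Δt^5 term (factor 2^5 = 32):
  (32·3.0105838 − 3.0107184)/31 = 3.0105795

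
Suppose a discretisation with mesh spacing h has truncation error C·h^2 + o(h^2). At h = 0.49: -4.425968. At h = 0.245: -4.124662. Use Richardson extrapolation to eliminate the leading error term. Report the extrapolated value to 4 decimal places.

-4.0242

The leading error scales as h^2; refining by a factor of 2 reduces it by 2^2 = 4.
Extrapolated value = (4·A(h/2) − A(h)) / (4 − 1)
= (4·(-4.124662) − (-4.425968)) / 3
= -12.072680 / 3 = -4.024227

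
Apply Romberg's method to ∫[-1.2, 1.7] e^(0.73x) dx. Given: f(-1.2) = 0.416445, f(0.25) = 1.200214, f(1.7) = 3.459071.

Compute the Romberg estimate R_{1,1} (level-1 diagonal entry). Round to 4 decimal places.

R_{0,0} (trapezoid, 1 panel, h=2.9000): 5.619498
R_{1,0} (trapezoid, 2 panels, h=1.4500): 4.550059
R_{1,1} = 4.550059 + (4.550059 − 5.619498)/3 = 4.193579

4.1936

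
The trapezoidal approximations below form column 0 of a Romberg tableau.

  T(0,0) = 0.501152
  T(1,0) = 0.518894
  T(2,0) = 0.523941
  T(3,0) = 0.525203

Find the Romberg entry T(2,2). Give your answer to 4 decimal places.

Richardson extrapolation on the trapezoidal column (denominator 4−1=3):
T(1,1) = 0.518894 + (0.518894 − 0.501152)/3 = 0.524808
T(2,1) = (4·0.523941 − 0.518894) / 3 = 0.525623
T(2,2) = 0.525623 + (0.525623 − 0.524808)/15 = 0.525677

0.5257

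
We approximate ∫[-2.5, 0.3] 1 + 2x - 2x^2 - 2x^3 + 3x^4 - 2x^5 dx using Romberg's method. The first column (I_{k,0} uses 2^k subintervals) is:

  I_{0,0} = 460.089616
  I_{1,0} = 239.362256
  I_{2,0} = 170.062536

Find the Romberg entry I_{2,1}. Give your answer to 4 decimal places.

146.9626

Richardson extrapolation on the trapezoidal column (denominator 4−1=3):
I_{2,1} = (4·170.062536 − 239.362256) / 3 = 146.962629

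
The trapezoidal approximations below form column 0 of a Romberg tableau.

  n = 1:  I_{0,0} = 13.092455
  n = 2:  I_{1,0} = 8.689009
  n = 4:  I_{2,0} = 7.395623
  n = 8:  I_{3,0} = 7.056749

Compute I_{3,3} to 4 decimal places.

Richardson extrapolation on the trapezoidal column (denominator 4−1=3):
I_{1,1} = (4·8.689009 − 13.092455) / 3 = 7.221194
I_{2,1} = 7.395623 + (7.395623 − 8.689009)/3 = 6.964494
I_{3,1} = (4·7.056749 − 7.395623) / 3 = 6.943791
I_{2,2} = 6.964494 + (6.964494 − 7.221194)/15 = 6.947381
I_{3,2} = 6.943791 + (6.943791 − 6.964494)/15 = 6.942411
I_{3,3} = (64·6.942411 − 6.947381) / 63 = 6.942332

6.9423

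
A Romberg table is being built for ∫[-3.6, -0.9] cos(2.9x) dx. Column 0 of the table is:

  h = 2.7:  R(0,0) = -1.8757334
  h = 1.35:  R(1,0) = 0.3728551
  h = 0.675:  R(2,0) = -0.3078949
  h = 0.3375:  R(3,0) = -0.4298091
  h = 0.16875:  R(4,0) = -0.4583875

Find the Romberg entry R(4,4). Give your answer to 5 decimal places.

-0.46779

Richardson extrapolation on the trapezoidal column (denominator 4−1=3):
R(1,1) = 0.3728551 + (0.3728551 − (-1.8757334))/3 = 1.1223846
R(2,1) = (4·(-0.3078949) − 0.3728551) / 3 = -0.5348116
R(3,1) = (4·(-0.4298091) − (-0.3078949)) / 3 = -0.4704472
R(4,1) = (4·(-0.4583875) − (-0.4298091)) / 3 = -0.4679136
R(2,2) = -0.5348116 + (-0.5348116 − 1.1223846)/15 = -0.6452913
R(3,2) = -0.4704472 + (-0.4704472 − (-0.5348116))/15 = -0.4661562
R(4,2) = (16·(-0.4679136) − (-0.4704472)) / 15 = -0.4677447
R(3,3) = (64·(-0.4661562) − (-0.6452913)) / 63 = -0.4633128
R(4,3) = (64·(-0.4677447) − (-0.4661562)) / 63 = -0.4677699
R(4,4) = (256·(-0.4677699) − (-0.4633128)) / 255 = -0.4677874
(Column j=1 coincides with Simpson's rule on the same nodes.)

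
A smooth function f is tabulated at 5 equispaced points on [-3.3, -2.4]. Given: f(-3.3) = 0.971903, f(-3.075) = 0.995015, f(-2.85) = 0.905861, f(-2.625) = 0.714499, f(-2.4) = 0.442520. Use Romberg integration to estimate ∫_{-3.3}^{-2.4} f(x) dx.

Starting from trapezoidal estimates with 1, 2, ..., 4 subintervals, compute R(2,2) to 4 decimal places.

R(0,0) (trapezoid, 1 panel, h=0.9000): 0.636490
R(1,0) (trapezoid, 2 panels, h=0.4500): 0.725883
R(2,0) (trapezoid, 4 panels, h=0.2250): 0.747582
R(1,1) = 0.725883 + (0.725883 − 0.636490)/3 = 0.755681
R(2,1) = 0.747582 + (0.747582 − 0.725883)/3 = 0.754815
R(2,2) = 0.754815 + (0.754815 − 0.755681)/15 = 0.754757

0.7548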